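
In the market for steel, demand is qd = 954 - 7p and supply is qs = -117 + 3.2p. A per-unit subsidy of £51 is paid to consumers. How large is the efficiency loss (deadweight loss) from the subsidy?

Deadweight loss = £2856

Pre-subsidy: 954 - 7p = -117 + 3.2p gives p* = 105, q* = 219.
With the rebate, buyers effectively pay pb = ps − 51, where ps is the price sellers receive.
Demand in terms of ps becomes qd = 954 − 7(ps − 51) = 1311 - 7ps. Setting this equal to supply: 1311 - 7ps = -117 + 3.2ps, so ps = 140.
Buyers pay pb = 140 − 51 = 89; q' = -117 + 3.2·140 = 331.
The subsidy expands output by 331 − 219 = 112 past the efficient level; on those units the gap between marginal cost and willingness to pay runs from 0 up to 51.
DWL = ½ × 51 × 112 = 2856.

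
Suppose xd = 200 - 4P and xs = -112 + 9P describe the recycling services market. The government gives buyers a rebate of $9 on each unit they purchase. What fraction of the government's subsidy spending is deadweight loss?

DWL / government spending = 81/838

Pre-subsidy: 200 - 4P = -112 + 9P gives P* = 24, x* = 104.
With the rebate, buyers effectively pay Pb = Ps − 9, where Ps is the price sellers receive.
Demand in terms of Ps becomes xd = 200 − 4(Ps − 9) = 236 - 4Ps. Setting this equal to supply: 236 - 4Ps = -112 + 9Ps, so Ps = 348/13.
Buyers pay Pb = 348/13 − 9 = 231/13; x' = -112 + 9·(348/13) = 1676/13.
ΔCS = ½(104 + 1676/13)(24 − 231/13) = 122634/169; ΔPS = ½(104 + 1676/13)(348/13 − 24) = 54504/169.
Government spending = 9 × 1676/13 = 15084/13.
DWL = ½ × 9 × (1676/13 − 104) = 1458/13; fraction = (1458/13) / (15084/13) = 81/838.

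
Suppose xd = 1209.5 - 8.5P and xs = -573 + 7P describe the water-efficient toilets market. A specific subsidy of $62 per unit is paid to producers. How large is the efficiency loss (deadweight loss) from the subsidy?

Pre-subsidy: 1209.5 - 8.5P = -573 + 7P gives P* = 115, x* = 232.
With the subsidy, sellers receive Ps = Pb + 62 for each unit, where Pb is the price buyers pay.
Supply in terms of Pb becomes xs = -573 + 7(Pb + 62) = -139 + 7Pb. Setting this equal to demand: 1209.5 - 8.5Pb = -139 + 7Pb, so Pb = 87.
Sellers receive Ps = 87 + 62 = 149; x' = 1209.5 − 8.5·87 = 470.
The subsidy expands output by 470 − 232 = 238 past the efficient level; on those units the gap between marginal cost and willingness to pay runs from 0 up to 62.
DWL = ½ × 62 × 238 = 7378.

Deadweight loss = $7378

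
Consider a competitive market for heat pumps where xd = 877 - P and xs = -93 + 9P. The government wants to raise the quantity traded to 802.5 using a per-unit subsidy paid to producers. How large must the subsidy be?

At x = 802.5, invert demand for the buyer price: Pb = (877 − 802.5)/1 = 74.5; invert supply for the seller price: Ps = (802.5 − (-93))/9 = 99.5.
The subsidy must fill the gap: s = Ps − Pb = 99.5 − 74.5 = 25.

Required subsidy s = 25 per unit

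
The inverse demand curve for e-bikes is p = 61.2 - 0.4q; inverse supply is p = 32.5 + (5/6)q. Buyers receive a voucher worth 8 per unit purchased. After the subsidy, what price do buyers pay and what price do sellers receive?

Buyers pay 1824/37; sellers receive 2120/37

Pre-subsidy: 61.2 - 0.4q = 32.5 + (5/6)q gives q* = 861/37 and p* = 1920/37.
With the rebate, buyers effectively pay pb = ps − 8, where ps is the price sellers receive.
On the curves, pb = 61.2 - 0.4q and ps = 32.5 + (5/6)q; the wedge ps − pb = 8 gives 32.5 + (5/6)q − (61.2 - 0.4q) = 8, so q' = 1101/37.
Then pb = 61.2 − 0.4·(1101/37) = 1824/37 and ps = 32.5 + (5/6)·(1101/37) = 2120/37.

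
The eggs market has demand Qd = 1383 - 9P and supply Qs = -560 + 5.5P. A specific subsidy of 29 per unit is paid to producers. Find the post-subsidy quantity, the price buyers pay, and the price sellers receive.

Pre-subsidy: 1383 - 9P = -560 + 5.5P gives P* = 134, Q* = 177.
With the subsidy, sellers receive Ps = Pb + 29 for each unit, where Pb is the price buyers pay.
Supply in terms of Pb becomes Qs = -560 + 5.5(Pb + 29) = -400.5 + 5.5Pb. Setting this equal to demand: 1383 - 9Pb = -400.5 + 5.5Pb, so Pb = 123.
Sellers receive Ps = 123 + 29 = 152; Q' = 1383 − 9·123 = 276.

Q' = 276; buyers pay 123; sellers receive 152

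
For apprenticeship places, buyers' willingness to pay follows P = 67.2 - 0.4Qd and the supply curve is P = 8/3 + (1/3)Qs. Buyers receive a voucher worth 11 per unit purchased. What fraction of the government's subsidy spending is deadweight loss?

DWL / government spending = 15/206

Pre-subsidy: 67.2 - 0.4Q = 8/3 + (1/3)Q gives Q* = 88 and P* = 32.
With the rebate, buyers effectively pay Pb = Ps − 11, where Ps is the price sellers receive.
On the curves, Pb = 67.2 - 0.4Q and Ps = 8/3 + (1/3)Q; the wedge Ps − Pb = 11 gives 8/3 + (1/3)Q − (67.2 - 0.4Q) = 11, so Q' = 103.
Then Pb = 67.2 − 0.4·103 = 26 and Ps = 8/3 + (1/3)·103 = 37.
ΔCS = ½(88 + 103)(32 − 26) = 573; ΔPS = ½(88 + 103)(37 − 32) = 477.5.
Government spending = 11 × 103 = 1133.
DWL = ½ × 11 × (103 − 88) = 82.5; fraction = 82.5 / 1133 = 15/206.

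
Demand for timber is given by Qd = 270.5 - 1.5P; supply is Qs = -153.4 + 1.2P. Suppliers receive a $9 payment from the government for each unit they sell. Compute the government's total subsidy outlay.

Pre-subsidy: 270.5 - 1.5P = -153.4 + 1.2P gives P* = 157, Q* = 35.
With the subsidy, sellers receive Ps = Pb + 9 for each unit, where Pb is the price buyers pay.
Supply in terms of Pb becomes Qs = -153.4 + 1.2(Pb + 9) = -142.6 + 1.2Pb. Setting this equal to demand: 270.5 - 1.5Pb = -142.6 + 1.2Pb, so Pb = 153.
Sellers receive Ps = 153 + 9 = 162; Q' = 270.5 − 1.5·153 = 41.
Government outlay = subsidy × quantity = 9 × 41 = 369.

Government cost = $369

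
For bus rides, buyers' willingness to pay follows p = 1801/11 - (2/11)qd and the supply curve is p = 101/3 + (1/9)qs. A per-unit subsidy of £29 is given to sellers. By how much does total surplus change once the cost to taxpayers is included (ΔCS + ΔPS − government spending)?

Pre-subsidy: 1801/11 - (2/11)q = 101/3 + (1/9)q gives q* = 444 and p* = 83.
With the subsidy, sellers receive ps = pb + 29 for each unit, where pb is the price buyers pay.
On the curves, pb = 1801/11 - (2/11)q and ps = 101/3 + (1/9)q; the wedge ps − pb = 29 gives 101/3 + (1/9)q − (1801/11 - (2/11)q) = 29, so q' = 543.
Then pb = 1801/11 − (2/11)·543 = 65 and ps = 101/3 + (1/9)·543 = 94.
ΔCS = ½(444 + 543)(83 − 65) = 8883; ΔPS = ½(444 + 543)(94 − 83) = 5428.5.
Government spending = 29 × 543 = 15747.
Net change = 8883 + 5428.5 − 15747 = -1435.5. The loss equals the DWL triangle ½·29·99.

Net change in total surplus = -£1435.5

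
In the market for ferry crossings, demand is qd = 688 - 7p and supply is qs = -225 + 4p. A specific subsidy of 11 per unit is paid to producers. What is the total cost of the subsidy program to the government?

Pre-subsidy: 688 - 7p = -225 + 4p gives p* = 83, q* = 107.
With the subsidy, sellers receive ps = pb + 11 for each unit, where pb is the price buyers pay.
Supply in terms of pb becomes qs = -225 + 4(pb + 11) = -181 + 4pb. Setting this equal to demand: 688 - 7pb = -181 + 4pb, so pb = 79.
Sellers receive ps = 79 + 11 = 90; q' = 688 − 7·79 = 135.
Government outlay = subsidy × quantity = 11 × 135 = 1485.

Government cost = 1485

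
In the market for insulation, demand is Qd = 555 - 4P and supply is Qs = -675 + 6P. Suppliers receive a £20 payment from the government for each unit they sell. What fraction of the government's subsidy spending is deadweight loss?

Pre-subsidy: 555 - 4P = -675 + 6P gives P* = 123, Q* = 63.
With the subsidy, sellers receive Ps = Pb + 20 for each unit, where Pb is the price buyers pay.
Supply in terms of Pb becomes Qs = -675 + 6(Pb + 20) = -555 + 6Pb. Setting this equal to demand: 555 - 4Pb = -555 + 6Pb, so Pb = 111.
Sellers receive Ps = 111 + 20 = 131; Q' = 555 − 4·111 = 111.
ΔCS = ½(63 + 111)(123 − 111) = 1044; ΔPS = ½(63 + 111)(131 − 123) = 696.
Government spending = 20 × 111 = 2220.
DWL = ½ × 20 × (111 − 63) = 480; fraction = 480 / 2220 = 8/37.

DWL / government spending = 8/37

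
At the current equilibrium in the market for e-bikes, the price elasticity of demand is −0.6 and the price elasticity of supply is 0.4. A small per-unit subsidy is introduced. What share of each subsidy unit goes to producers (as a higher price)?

For a small subsidy around the equilibrium, the benefit split depends on the relative slopes, which at a point are proportional to the elasticities.
Buyer share = εs/(εs + |εd|) = 0.4/(0.4 + 0.6) = 0.4; seller share = |εd|/(εs + |εd|) = 0.6.
So producers capture 0.6 of the subsidy.

Producer share = 0.6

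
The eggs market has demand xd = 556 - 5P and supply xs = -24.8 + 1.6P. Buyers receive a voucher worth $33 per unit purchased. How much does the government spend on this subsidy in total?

Pre-subsidy: 556 - 5P = -24.8 + 1.6P gives P* = 88, x* = 116.
With the rebate, buyers effectively pay Pb = Ps − 33, where Ps is the price sellers receive.
Demand in terms of Ps becomes xd = 556 − 5(Ps − 33) = 721 - 5Ps. Setting this equal to supply: 721 - 5Ps = -24.8 + 1.6Ps, so Ps = 113.
Buyers pay Pb = 113 − 33 = 80; x' = -24.8 + 1.6·113 = 156.
Government outlay = subsidy × quantity = 33 × 156 = 5148.

Government cost = $5148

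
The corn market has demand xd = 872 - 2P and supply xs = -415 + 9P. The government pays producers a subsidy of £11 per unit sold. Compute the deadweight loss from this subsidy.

Deadweight loss = £99

Pre-subsidy: 872 - 2P = -415 + 9P gives P* = 117, x* = 638.
With the subsidy, sellers receive Ps = Pb + 11 for each unit, where Pb is the price buyers pay.
Supply in terms of Pb becomes xs = -415 + 9(Pb + 11) = -316 + 9Pb. Setting this equal to demand: 872 - 2Pb = -316 + 9Pb, so Pb = 108.
Sellers receive Ps = 108 + 11 = 119; x' = 872 − 2·108 = 656.
The subsidy expands output by 656 − 638 = 18 past the efficient level; on those units the gap between marginal cost and willingness to pay runs from 0 up to 11.
DWL = ½ × 11 × 18 = 99.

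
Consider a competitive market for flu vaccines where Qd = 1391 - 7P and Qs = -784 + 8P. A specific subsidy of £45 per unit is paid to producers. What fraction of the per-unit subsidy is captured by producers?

Producer share = 7/15

Pre-subsidy: 1391 - 7P = -784 + 8P gives P* = 145, Q* = 376.
With the subsidy, sellers receive Ps = Pb + 45 for each unit, where Pb is the price buyers pay.
Supply in terms of Pb becomes Qs = -784 + 8(Pb + 45) = -424 + 8Pb. Setting this equal to demand: 1391 - 7Pb = -424 + 8Pb, so Pb = 121.
Sellers receive Ps = 121 + 45 = 166; Q' = 1391 − 7·121 = 544.
Buyers' price falls by P* − Pb = 145 − 121 = 24; sellers' price rises by Ps − P* = 166 − 145 = 21.
So producers capture 21/45 = 7/15 of each unit of subsidy.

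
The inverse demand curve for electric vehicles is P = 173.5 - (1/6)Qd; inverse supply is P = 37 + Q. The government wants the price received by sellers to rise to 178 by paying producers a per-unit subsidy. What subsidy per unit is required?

Required subsidy s = 28 per unit

At a seller price of 178, quantity supplied is -37 + 1·178 = 141.
Buyers absorb 141 only when they pay Pb = 173.5 − (1/6)·141 = 150.
s = Ps − Pb = 178 − 150 = 28.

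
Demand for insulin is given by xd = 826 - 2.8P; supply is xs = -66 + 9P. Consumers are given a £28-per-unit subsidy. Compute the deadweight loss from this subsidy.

Deadweight loss = 49392/59

Pre-subsidy: 826 - 2.8P = -66 + 9P gives P* = 4460/59, x* = 36246/59.
With the rebate, buyers effectively pay Pb = Ps − 28, where Ps is the price sellers receive.
Demand in terms of Ps becomes xd = 826 − 2.8(Ps − 28) = 904.4 - 2.8Ps. Setting this equal to supply: 904.4 - 2.8Ps = -66 + 9Ps, so Ps = 4852/59.
Buyers pay Pb = 4852/59 − 28 = 3200/59; x' = -66 + 9·(4852/59) = 39774/59.
The subsidy expands output by 39774/59 − 36246/59 = 3528/59 past the efficient level; on those units the gap between marginal cost and willingness to pay runs from 0 up to 28.
DWL = ½ × 28 × 3528/59 = 49392/59.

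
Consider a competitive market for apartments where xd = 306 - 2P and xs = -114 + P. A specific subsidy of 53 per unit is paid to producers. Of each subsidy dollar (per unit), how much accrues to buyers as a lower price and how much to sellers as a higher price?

Pre-subsidy: 306 - 2P = -114 + P gives P* = 140, x* = 26.
With the subsidy, sellers receive Ps = Pb + 53 for each unit, where Pb is the price buyers pay.
Supply in terms of Pb becomes xs = -114 + 1(Pb + 53) = -61 + Pb. Setting this equal to demand: 306 - 2Pb = -61 + Pb, so Pb = 367/3.
Sellers receive Ps = 367/3 + 53 = 526/3; x' = 306 − 2·(367/3) = 184/3.
Buyers' price falls by P* − Pb = 140 − 367/3 = 53/3; sellers' price rises by Ps − P* = 526/3 − 140 = 106/3.

Buyers gain 53/3 per unit; sellers gain 106/3 per unit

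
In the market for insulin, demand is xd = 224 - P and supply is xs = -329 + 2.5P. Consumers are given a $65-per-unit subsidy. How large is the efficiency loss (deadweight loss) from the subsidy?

Deadweight loss = 21125/14

Pre-subsidy: 224 - P = -329 + 2.5P gives P* = 158, x* = 66.
With the rebate, buyers effectively pay Pb = Ps − 65, where Ps is the price sellers receive.
Demand in terms of Ps becomes xd = 224 − 1(Ps − 65) = 289 - Ps. Setting this equal to supply: 289 - Ps = -329 + 2.5Ps, so Ps = 1236/7.
Buyers pay Pb = 1236/7 − 65 = 781/7; x' = -329 + 2.5·(1236/7) = 787/7.
The subsidy expands output by 787/7 − 66 = 325/7 past the efficient level; on those units the gap between marginal cost and willingness to pay runs from 0 up to 65.
DWL = ½ × 65 × 325/7 = 21125/14.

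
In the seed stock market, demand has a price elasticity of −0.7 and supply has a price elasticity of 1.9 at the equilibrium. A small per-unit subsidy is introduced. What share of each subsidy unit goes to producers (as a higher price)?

Producer share = 7/26

For a small subsidy around the equilibrium, the benefit split depends on the relative slopes, which at a point are proportional to the elasticities.
Buyer share = εs/(εs + |εd|) = 1.9/(1.9 + 0.7) = 19/26; seller share = |εd|/(εs + |εd|) = 7/26.
So producers capture 7/26 of the subsidy.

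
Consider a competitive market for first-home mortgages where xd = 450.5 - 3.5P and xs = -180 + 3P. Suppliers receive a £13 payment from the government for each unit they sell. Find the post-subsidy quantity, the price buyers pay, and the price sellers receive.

x' = 132; buyers pay £91; sellers receive £104

Pre-subsidy: 450.5 - 3.5P = -180 + 3P gives P* = 97, x* = 111.
With the subsidy, sellers receive Ps = Pb + 13 for each unit, where Pb is the price buyers pay.
Supply in terms of Pb becomes xs = -180 + 3(Pb + 13) = -141 + 3Pb. Setting this equal to demand: 450.5 - 3.5Pb = -141 + 3Pb, so Pb = 91.
Sellers receive Ps = 91 + 13 = 104; x' = 450.5 − 3.5·91 = 132.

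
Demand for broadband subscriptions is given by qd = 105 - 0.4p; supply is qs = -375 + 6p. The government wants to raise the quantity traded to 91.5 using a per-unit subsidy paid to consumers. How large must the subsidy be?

Required subsidy s = 44 per unit

At q = 91.5, invert demand for the buyer price: pb = (105 − 91.5)/0.4 = 33.75; invert supply for the seller price: ps = (91.5 − (-375))/6 = 77.75.
The subsidy must fill the gap: s = ps − pb = 77.75 − 33.75 = 44.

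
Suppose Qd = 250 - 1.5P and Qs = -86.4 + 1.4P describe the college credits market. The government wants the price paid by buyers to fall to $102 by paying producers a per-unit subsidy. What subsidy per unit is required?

At a buyer price of 102, quantity demanded is 250 − 1.5·102 = 97.
Sellers supply 97 only when they receive Ps with -86.4 + 1.4·Ps = 97, i.e. Ps = 131.
s = Ps − Pb = 131 − 102 = 29.

Required subsidy s = $29 per unit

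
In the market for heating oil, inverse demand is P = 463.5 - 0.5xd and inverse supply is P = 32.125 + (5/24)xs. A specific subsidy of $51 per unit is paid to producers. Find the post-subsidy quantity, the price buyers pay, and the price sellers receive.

Pre-subsidy: 463.5 - 0.5x = 32.125 + (5/24)x gives x* = 609 and P* = 159.
With the subsidy, sellers receive Ps = Pb + 51 for each unit, where Pb is the price buyers pay.
On the curves, Pb = 463.5 - 0.5x and Ps = 32.125 + (5/24)x; the wedge Ps − Pb = 51 gives 32.125 + (5/24)x − (463.5 - 0.5x) = 51, so x' = 681.
Then Pb = 463.5 − 0.5·681 = 123 and Ps = 32.125 + (5/24)·681 = 174.

x' = 681; buyers pay $123; sellers receive $174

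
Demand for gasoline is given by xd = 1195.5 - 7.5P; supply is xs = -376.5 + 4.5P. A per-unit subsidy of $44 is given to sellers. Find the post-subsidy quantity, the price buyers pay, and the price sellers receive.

Pre-subsidy: 1195.5 - 7.5P = -376.5 + 4.5P gives P* = 131, x* = 213.
With the subsidy, sellers receive Ps = Pb + 44 for each unit, where Pb is the price buyers pay.
Supply in terms of Pb becomes xs = -376.5 + 4.5(Pb + 44) = -178.5 + 4.5Pb. Setting this equal to demand: 1195.5 - 7.5Pb = -178.5 + 4.5Pb, so Pb = 114.5.
Sellers receive Ps = 114.5 + 44 = 158.5; x' = 1195.5 − 7.5·114.5 = 336.75.

x' = 336.75; buyers pay $114.5; sellers receive $158.5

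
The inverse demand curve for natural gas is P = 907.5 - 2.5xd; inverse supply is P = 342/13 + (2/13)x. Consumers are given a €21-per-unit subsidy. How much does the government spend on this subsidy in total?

Government cost = 164199/23

Pre-subsidy: 907.5 - 2.5x = 342/13 + (2/13)x gives x* = 7637/23 and P* = 1780/23.
With the rebate, buyers effectively pay Pb = Ps − 21, where Ps is the price sellers receive.
On the curves, Pb = 907.5 - 2.5x and Ps = 342/13 + (2/13)x; the wedge Ps − Pb = 21 gives 342/13 + (2/13)x − (907.5 - 2.5x) = 21, so x' = 7819/23.
Then Pb = 907.5 − 2.5·(7819/23) = 1325/23 and Ps = 342/13 + (2/13)·(7819/23) = 1808/23.
Government outlay = subsidy × quantity = 21 × 7819/23 = 164199/23.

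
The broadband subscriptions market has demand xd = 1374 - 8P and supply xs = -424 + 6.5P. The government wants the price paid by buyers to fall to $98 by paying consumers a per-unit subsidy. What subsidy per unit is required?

Required subsidy s = $58 per unit

At a buyer price of 98, quantity demanded is 1374 − 8·98 = 590.
Sellers supply 590 only when they receive Ps with -424 + 6.5·Ps = 590, i.e. Ps = 156.
s = Ps − Pb = 156 − 98 = 58.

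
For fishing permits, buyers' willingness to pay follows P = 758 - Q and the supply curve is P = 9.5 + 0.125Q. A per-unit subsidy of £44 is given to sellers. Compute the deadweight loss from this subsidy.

Deadweight loss = 7744/9

Pre-subsidy: 758 - Q = 9.5 + 0.125Q gives Q* = 1996/3 and P* = 278/3.
With the subsidy, sellers receive Ps = Pb + 44 for each unit, where Pb is the price buyers pay.
On the curves, Pb = 758 - Q and Ps = 9.5 + 0.125Q; the wedge Ps − Pb = 44 gives 9.5 + 0.125Q − (758 - Q) = 44, so Q' = 6340/9.
Then Pb = 758 − 1·(6340/9) = 482/9 and Ps = 9.5 + 0.125·(6340/9) = 878/9.
The subsidy expands output by 6340/9 − 1996/3 = 352/9 past the efficient level; on those units the gap between marginal cost and willingness to pay runs from 0 up to 44.
DWL = ½ × 44 × 352/9 = 7744/9.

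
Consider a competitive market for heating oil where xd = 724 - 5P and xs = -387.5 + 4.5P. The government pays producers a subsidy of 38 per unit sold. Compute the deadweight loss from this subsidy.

Pre-subsidy: 724 - 5P = -387.5 + 4.5P gives P* = 117, x* = 139.
With the subsidy, sellers receive Ps = Pb + 38 for each unit, where Pb is the price buyers pay.
Supply in terms of Pb becomes xs = -387.5 + 4.5(Pb + 38) = -216.5 + 4.5Pb. Setting this equal to demand: 724 - 5Pb = -216.5 + 4.5Pb, so Pb = 99.
Sellers receive Ps = 99 + 38 = 137; x' = 724 − 5·99 = 229.
The subsidy expands output by 229 − 139 = 90 past the efficient level; on those units the gap between marginal cost and willingness to pay runs from 0 up to 38.
DWL = ½ × 38 × 90 = 1710.

Deadweight loss = 1710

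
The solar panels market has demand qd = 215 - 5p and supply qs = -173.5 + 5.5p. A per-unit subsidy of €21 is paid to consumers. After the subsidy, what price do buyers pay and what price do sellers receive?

Buyers pay €26; sellers receive €47

Pre-subsidy: 215 - 5p = -173.5 + 5.5p gives p* = 37, q* = 30.
With the rebate, buyers effectively pay pb = ps − 21, where ps is the price sellers receive.
Demand in terms of ps becomes qd = 215 − 5(ps − 21) = 320 - 5ps. Setting this equal to supply: 320 - 5ps = -173.5 + 5.5ps, so ps = 47.
Buyers pay pb = 47 − 21 = 26; q' = -173.5 + 5.5·47 = 85.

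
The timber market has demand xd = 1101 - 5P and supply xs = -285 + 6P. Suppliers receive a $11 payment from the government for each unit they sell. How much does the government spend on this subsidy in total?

Government cost = $5511

Pre-subsidy: 1101 - 5P = -285 + 6P gives P* = 126, x* = 471.
With the subsidy, sellers receive Ps = Pb + 11 for each unit, where Pb is the price buyers pay.
Supply in terms of Pb becomes xs = -285 + 6(Pb + 11) = -219 + 6Pb. Setting this equal to demand: 1101 - 5Pb = -219 + 6Pb, so Pb = 120.
Sellers receive Ps = 120 + 11 = 131; x' = 1101 − 5·120 = 501.
Government outlay = subsidy × quantity = 11 × 501 = 5511.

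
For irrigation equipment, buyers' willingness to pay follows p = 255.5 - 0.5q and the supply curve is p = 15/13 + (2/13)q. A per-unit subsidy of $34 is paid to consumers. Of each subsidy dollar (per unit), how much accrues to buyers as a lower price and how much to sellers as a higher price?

Buyers gain $26 per unit; sellers gain $8 per unit

Pre-subsidy: 255.5 - 0.5q = 15/13 + (2/13)q gives q* = 389 and p* = 61.
With the rebate, buyers effectively pay pb = ps − 34, where ps is the price sellers receive.
On the curves, pb = 255.5 - 0.5q and ps = 15/13 + (2/13)q; the wedge ps − pb = 34 gives 15/13 + (2/13)q − (255.5 - 0.5q) = 34, so q' = 441.
Then pb = 255.5 − 0.5·441 = 35 and ps = 15/13 + (2/13)·441 = 69.
Buyers' price falls by p* − pb = 61 − 35 = 26; sellers' price rises by ps − p* = 69 − 61 = 8.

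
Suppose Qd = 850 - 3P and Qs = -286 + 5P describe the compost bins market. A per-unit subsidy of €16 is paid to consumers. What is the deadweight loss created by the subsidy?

Deadweight loss = €240

Pre-subsidy: 850 - 3P = -286 + 5P gives P* = 142, Q* = 424.
With the rebate, buyers effectively pay Pb = Ps − 16, where Ps is the price sellers receive.
Demand in terms of Ps becomes Qd = 850 − 3(Ps − 16) = 898 - 3Ps. Setting this equal to supply: 898 - 3Ps = -286 + 5Ps, so Ps = 148.
Buyers pay Pb = 148 − 16 = 132; Q' = -286 + 5·148 = 454.
The subsidy expands output by 454 − 424 = 30 past the efficient level; on those units the gap between marginal cost and willingness to pay runs from 0 up to 16.
DWL = ½ × 16 × 30 = 240.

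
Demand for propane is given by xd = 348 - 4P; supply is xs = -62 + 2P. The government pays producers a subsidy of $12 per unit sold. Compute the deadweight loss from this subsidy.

Pre-subsidy: 348 - 4P = -62 + 2P gives P* = 205/3, x* = 224/3.
With the subsidy, sellers receive Ps = Pb + 12 for each unit, where Pb is the price buyers pay.
Supply in terms of Pb becomes xs = -62 + 2(Pb + 12) = -38 + 2Pb. Setting this equal to demand: 348 - 4Pb = -38 + 2Pb, so Pb = 193/3.
Sellers receive Ps = 193/3 + 12 = 229/3; x' = 348 − 4·(193/3) = 272/3.
The subsidy expands output by 272/3 − 224/3 = 16 past the efficient level; on those units the gap between marginal cost and willingness to pay runs from 0 up to 12.
DWL = ½ × 12 × 16 = 96.

Deadweight loss = $96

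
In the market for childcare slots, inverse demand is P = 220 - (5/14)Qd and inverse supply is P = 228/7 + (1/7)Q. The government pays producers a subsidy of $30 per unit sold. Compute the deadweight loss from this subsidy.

Pre-subsidy: 220 - (5/14)Q = 228/7 + (1/7)Q gives Q* = 2624/7 and P* = 4220/49.
With the subsidy, sellers receive Ps = Pb + 30 for each unit, where Pb is the price buyers pay.
On the curves, Pb = 220 - (5/14)Q and Ps = 228/7 + (1/7)Q; the wedge Ps − Pb = 30 gives 228/7 + (1/7)Q − (220 - (5/14)Q) = 30, so Q' = 3044/7.
Then Pb = 220 − (5/14)·(3044/7) = 3170/49 and Ps = 228/7 + (1/7)·(3044/7) = 4640/49.
The subsidy expands output by 3044/7 − 2624/7 = 60 past the efficient level; on those units the gap between marginal cost and willingness to pay runs from 0 up to 30.
DWL = ½ × 30 × 60 = 900.

Deadweight loss = $900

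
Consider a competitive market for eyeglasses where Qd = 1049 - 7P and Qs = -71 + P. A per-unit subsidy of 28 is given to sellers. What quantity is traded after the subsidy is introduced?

Pre-subsidy: 1049 - 7P = -71 + P gives P* = 140, Q* = 69.
With the subsidy, sellers receive Ps = Pb + 28 for each unit, where Pb is the price buyers pay.
Supply in terms of Pb becomes Qs = -71 + 1(Pb + 28) = -43 + Pb. Setting this equal to demand: 1049 - 7Pb = -43 + Pb, so Pb = 136.5.
Sellers receive Ps = 136.5 + 28 = 164.5; Q' = 1049 − 7·136.5 = 93.5.

Q' = 93.5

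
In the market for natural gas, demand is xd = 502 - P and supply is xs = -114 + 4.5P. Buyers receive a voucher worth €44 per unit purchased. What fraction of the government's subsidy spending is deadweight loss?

Pre-subsidy: 502 - P = -114 + 4.5P gives P* = 112, x* = 390.
With the rebate, buyers effectively pay Pb = Ps − 44, where Ps is the price sellers receive.
Demand in terms of Ps becomes xd = 502 − 1(Ps − 44) = 546 - Ps. Setting this equal to supply: 546 - Ps = -114 + 4.5Ps, so Ps = 120.
Buyers pay Pb = 120 − 44 = 76; x' = -114 + 4.5·120 = 426.
ΔCS = ½(390 + 426)(112 − 76) = 14688; ΔPS = ½(390 + 426)(120 − 112) = 3264.
Government spending = 44 × 426 = 18744.
DWL = ½ × 44 × (426 − 390) = 792; fraction = 792 / 18744 = 3/71.

DWL / government spending = 3/71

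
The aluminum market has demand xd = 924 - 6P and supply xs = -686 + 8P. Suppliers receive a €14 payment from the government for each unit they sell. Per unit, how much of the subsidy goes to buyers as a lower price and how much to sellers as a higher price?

Buyers gain €8 per unit; sellers gain €6 per unit

Pre-subsidy: 924 - 6P = -686 + 8P gives P* = 115, x* = 234.
With the subsidy, sellers receive Ps = Pb + 14 for each unit, where Pb is the price buyers pay.
Supply in terms of Pb becomes xs = -686 + 8(Pb + 14) = -574 + 8Pb. Setting this equal to demand: 924 - 6Pb = -574 + 8Pb, so Pb = 107.
Sellers receive Ps = 107 + 14 = 121; x' = 924 − 6·107 = 282.
Buyers' price falls by P* − Pb = 115 − 107 = 8; sellers' price rises by Ps − P* = 121 − 115 = 6.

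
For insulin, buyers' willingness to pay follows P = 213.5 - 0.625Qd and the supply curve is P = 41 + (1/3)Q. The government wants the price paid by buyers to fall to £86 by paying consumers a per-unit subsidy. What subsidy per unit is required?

At a buyer price of 86, quantity demanded is 341.6 − 1.6·86 = 204.
Sellers supply 204 only when they receive Ps = 41 + (1/3)·204 = 109.
s = Ps − Pb = 109 − 86 = 23.

Required subsidy s = £23 per unit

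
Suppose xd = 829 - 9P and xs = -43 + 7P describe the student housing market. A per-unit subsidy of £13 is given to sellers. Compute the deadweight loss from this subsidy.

Deadweight loss = £332.71875

Pre-subsidy: 829 - 9P = -43 + 7P gives P* = 54.5, x* = 338.5.
With the subsidy, sellers receive Ps = Pb + 13 for each unit, where Pb is the price buyers pay.
Supply in terms of Pb becomes xs = -43 + 7(Pb + 13) = 48 + 7Pb. Setting this equal to demand: 829 - 9Pb = 48 + 7Pb, so Pb = 48.8125.
Sellers receive Ps = 48.8125 + 13 = 61.8125; x' = 829 − 9·48.8125 = 389.6875.
The subsidy expands output by 389.6875 − 338.5 = 51.1875 past the efficient level; on those units the gap between marginal cost and willingness to pay runs from 0 up to 13.
DWL = ½ × 13 × 51.1875 = 332.71875.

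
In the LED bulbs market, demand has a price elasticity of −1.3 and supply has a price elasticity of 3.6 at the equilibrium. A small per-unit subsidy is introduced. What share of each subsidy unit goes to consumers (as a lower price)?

Consumer share = 36/49

For a small subsidy around the equilibrium, the benefit split depends on the relative slopes, which at a point are proportional to the elasticities.
Buyer share = εs/(εs + |εd|) = 3.6/(3.6 + 1.3) = 36/49; seller share = |εd|/(εs + |εd|) = 13/49.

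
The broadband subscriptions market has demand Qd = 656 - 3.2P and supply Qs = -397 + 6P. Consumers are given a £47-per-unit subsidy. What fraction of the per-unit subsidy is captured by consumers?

Pre-subsidy: 656 - 3.2P = -397 + 6P gives P* = 5265/46, Q* = 6664/23.
With the rebate, buyers effectively pay Pb = Ps − 47, where Ps is the price sellers receive.
Demand in terms of Ps becomes Qd = 656 − 3.2(Ps − 47) = 806.4 - 3.2Ps. Setting this equal to supply: 806.4 - 3.2Ps = -397 + 6Ps, so Ps = 6017/46.
Buyers pay Pb = 6017/46 − 47 = 3855/46; Q' = -397 + 6·(6017/46) = 8920/23.
Buyers' price falls by P* − Pb = 5265/46 − 3855/46 = 705/23; sellers' price rises by Ps − P* = 6017/46 − 5265/46 = 376/23.
So consumers capture (705/23)/47 = 15/23 of each unit of subsidy.

Consumer share = 15/23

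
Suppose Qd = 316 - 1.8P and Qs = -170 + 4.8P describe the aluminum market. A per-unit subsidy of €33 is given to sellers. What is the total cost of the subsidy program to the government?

Government cost = €7479.6

Pre-subsidy: 316 - 1.8P = -170 + 4.8P gives P* = 810/11, Q* = 2018/11.
With the subsidy, sellers receive Ps = Pb + 33 for each unit, where Pb is the price buyers pay.
Supply in terms of Pb becomes Qs = -170 + 4.8(Pb + 33) = -11.6 + 4.8Pb. Setting this equal to demand: 316 - 1.8Pb = -11.6 + 4.8Pb, so Pb = 546/11.
Sellers receive Ps = 546/11 + 33 = 909/11; Q' = 316 − 1.8·(546/11) = 12466/55.
Government outlay = subsidy × quantity = 33 × 12466/55 = 7479.6.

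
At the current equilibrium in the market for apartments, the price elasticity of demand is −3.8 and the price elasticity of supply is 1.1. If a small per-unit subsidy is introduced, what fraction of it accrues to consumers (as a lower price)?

Consumer share = 11/49

For a small subsidy around the equilibrium, the benefit split depends on the relative slopes, which at a point are proportional to the elasticities.
Buyer share = εs/(εs + |εd|) = 1.1/(1.1 + 3.8) = 11/49; seller share = |εd|/(εs + |εd|) = 38/49.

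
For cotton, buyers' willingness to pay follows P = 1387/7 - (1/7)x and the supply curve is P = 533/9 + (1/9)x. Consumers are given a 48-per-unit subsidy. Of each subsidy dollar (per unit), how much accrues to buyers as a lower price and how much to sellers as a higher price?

Pre-subsidy: 1387/7 - (1/7)x = 533/9 + (1/9)x gives x* = 547 and P* = 120.
With the rebate, buyers effectively pay Pb = Ps − 48, where Ps is the price sellers receive.
On the curves, Pb = 1387/7 - (1/7)x and Ps = 533/9 + (1/9)x; the wedge Ps − Pb = 48 gives 533/9 + (1/9)x − (1387/7 - (1/7)x) = 48, so x' = 736.
Then Pb = 1387/7 − (1/7)·736 = 93 and Ps = 533/9 + (1/9)·736 = 141.
Buyers' price falls by P* − Pb = 120 − 93 = 27; sellers' price rises by Ps − P* = 141 − 120 = 21.

Buyers gain 27 per unit; sellers gain 21 per unit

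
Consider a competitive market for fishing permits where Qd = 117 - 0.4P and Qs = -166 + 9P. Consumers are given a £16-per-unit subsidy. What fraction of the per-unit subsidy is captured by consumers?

Pre-subsidy: 117 - 0.4P = -166 + 9P gives P* = 1415/47, Q* = 4933/47.
With the rebate, buyers effectively pay Pb = Ps − 16, where Ps is the price sellers receive.
Demand in terms of Ps becomes Qd = 117 − 0.4(Ps − 16) = 123.4 - 0.4Ps. Setting this equal to supply: 123.4 - 0.4Ps = -166 + 9Ps, so Ps = 1447/47.
Buyers pay Pb = 1447/47 − 16 = 695/47; Q' = -166 + 9·(1447/47) = 5221/47.
Buyers' price falls by P* − Pb = 1415/47 − 695/47 = 720/47; sellers' price rises by Ps − P* = 1447/47 − 1415/47 = 32/47.
So consumers capture (720/47)/16 = 45/47 of each unit of subsidy.

Consumer share = 45/47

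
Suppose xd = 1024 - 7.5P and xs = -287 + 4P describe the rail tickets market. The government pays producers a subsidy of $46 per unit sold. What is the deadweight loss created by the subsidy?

Pre-subsidy: 1024 - 7.5P = -287 + 4P gives P* = 114, x* = 169.
With the subsidy, sellers receive Ps = Pb + 46 for each unit, where Pb is the price buyers pay.
Supply in terms of Pb becomes xs = -287 + 4(Pb + 46) = -103 + 4Pb. Setting this equal to demand: 1024 - 7.5Pb = -103 + 4Pb, so Pb = 98.
Sellers receive Ps = 98 + 46 = 144; x' = 1024 − 7.5·98 = 289.
The subsidy expands output by 289 − 169 = 120 past the efficient level; on those units the gap between marginal cost and willingness to pay runs from 0 up to 46.
DWL = ½ × 46 × 120 = 2760.

Deadweight loss = $2760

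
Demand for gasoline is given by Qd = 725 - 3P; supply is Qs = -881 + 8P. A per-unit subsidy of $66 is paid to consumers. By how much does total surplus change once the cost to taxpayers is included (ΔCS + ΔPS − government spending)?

Pre-subsidy: 725 - 3P = -881 + 8P gives P* = 146, Q* = 287.
With the rebate, buyers effectively pay Pb = Ps − 66, where Ps is the price sellers receive.
Demand in terms of Ps becomes Qd = 725 − 3(Ps − 66) = 923 - 3Ps. Setting this equal to supply: 923 - 3Ps = -881 + 8Ps, so Ps = 164.
Buyers pay Pb = 164 − 66 = 98; Q' = -881 + 8·164 = 431.
ΔCS = ½(287 + 431)(146 − 98) = 17232; ΔPS = ½(287 + 431)(164 − 146) = 6462.
Government spending = 66 × 431 = 28446.
Net change = 17232 + 6462 − 28446 = -4752. The loss equals the DWL triangle ½·66·144.

Net change in total surplus = -$4752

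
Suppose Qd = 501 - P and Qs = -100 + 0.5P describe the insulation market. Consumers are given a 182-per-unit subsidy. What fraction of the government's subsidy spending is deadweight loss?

Pre-subsidy: 501 - P = -100 + 0.5P gives P* = 1202/3, Q* = 301/3.
With the rebate, buyers effectively pay Pb = Ps − 182, where Ps is the price sellers receive.
Demand in terms of Ps becomes Qd = 501 − 1(Ps − 182) = 683 - Ps. Setting this equal to supply: 683 - Ps = -100 + 0.5Ps, so Ps = 522.
Buyers pay Pb = 522 − 182 = 340; Q' = -100 + 0.5·522 = 161.
ΔCS = ½(301/3 + 161)(1202/3 − 340) = 71344/9; ΔPS = ½(301/3 + 161)(522 − 1202/3) = 142688/9.
Government spending = 182 × 161 = 29302.
DWL = ½ × 182 × (161 − 301/3) = 16562/3; fraction = (16562/3) / 29302 = 13/69.

DWL / government spending = 13/69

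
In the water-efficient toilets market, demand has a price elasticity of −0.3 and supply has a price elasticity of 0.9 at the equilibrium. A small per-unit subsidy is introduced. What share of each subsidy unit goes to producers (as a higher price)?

For a small subsidy around the equilibrium, the benefit split depends on the relative slopes, which at a point are proportional to the elasticities.
Buyer share = εs/(εs + |εd|) = 0.9/(0.9 + 0.3) = 0.75; seller share = |εd|/(εs + |εd|) = 0.25.
So producers capture 0.25 of the subsidy.

Producer share = 0.25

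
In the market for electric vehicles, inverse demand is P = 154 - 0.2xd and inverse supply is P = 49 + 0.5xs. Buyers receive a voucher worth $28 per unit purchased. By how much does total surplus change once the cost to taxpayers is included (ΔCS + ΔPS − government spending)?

Pre-subsidy: 154 - 0.2x = 49 + 0.5x gives x* = 150 and P* = 124.
With the rebate, buyers effectively pay Pb = Ps − 28, where Ps is the price sellers receive.
On the curves, Pb = 154 - 0.2x and Ps = 49 + 0.5x; the wedge Ps − Pb = 28 gives 49 + 0.5x − (154 - 0.2x) = 28, so x' = 190.
Then Pb = 154 − 0.2·190 = 116 and Ps = 49 + 0.5·190 = 144.
ΔCS = ½(150 + 190)(124 − 116) = 1360; ΔPS = ½(150 + 190)(144 − 124) = 3400.
Government spending = 28 × 190 = 5320.
Net change = 1360 + 3400 − 5320 = -560. The loss equals the DWL triangle ½·28·40.

Net change in total surplus = -$560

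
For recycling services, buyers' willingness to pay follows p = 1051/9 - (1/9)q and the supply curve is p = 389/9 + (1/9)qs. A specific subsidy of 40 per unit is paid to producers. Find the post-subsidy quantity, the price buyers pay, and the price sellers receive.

q' = 511; buyers pay 60; sellers receive 100

Pre-subsidy: 1051/9 - (1/9)q = 389/9 + (1/9)q gives q* = 331 and p* = 80.
With the subsidy, sellers receive ps = pb + 40 for each unit, where pb is the price buyers pay.
On the curves, pb = 1051/9 - (1/9)q and ps = 389/9 + (1/9)q; the wedge ps − pb = 40 gives 389/9 + (1/9)q − (1051/9 - (1/9)q) = 40, so q' = 511.
Then pb = 1051/9 − (1/9)·511 = 60 and ps = 389/9 + (1/9)·511 = 100.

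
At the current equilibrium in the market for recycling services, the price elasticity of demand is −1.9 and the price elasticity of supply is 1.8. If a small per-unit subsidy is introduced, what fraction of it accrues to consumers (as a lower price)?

Consumer share = 18/37

For a small subsidy around the equilibrium, the benefit split depends on the relative slopes, which at a point are proportional to the elasticities.
Buyer share = εs/(εs + |εd|) = 1.8/(1.8 + 1.9) = 18/37; seller share = |εd|/(εs + |εd|) = 19/37.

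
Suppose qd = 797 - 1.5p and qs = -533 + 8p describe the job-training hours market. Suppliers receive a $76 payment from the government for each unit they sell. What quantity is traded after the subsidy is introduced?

q' = 683

Pre-subsidy: 797 - 1.5p = -533 + 8p gives p* = 140, q* = 587.
With the subsidy, sellers receive ps = pb + 76 for each unit, where pb is the price buyers pay.
Supply in terms of pb becomes qs = -533 + 8(pb + 76) = 75 + 8pb. Setting this equal to demand: 797 - 1.5pb = 75 + 8pb, so pb = 76.
Sellers receive ps = 76 + 76 = 152; q' = 797 − 1.5·76 = 683.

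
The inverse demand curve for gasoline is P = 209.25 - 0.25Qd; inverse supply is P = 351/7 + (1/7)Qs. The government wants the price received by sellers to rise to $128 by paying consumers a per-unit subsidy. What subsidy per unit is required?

Required subsidy s = $55 per unit

At a seller price of 128, quantity supplied is -351 + 7·128 = 545.
Buyers absorb 545 only when they pay Pb = 209.25 − 0.25·545 = 73.
s = Ps − Pb = 128 − 73 = 55.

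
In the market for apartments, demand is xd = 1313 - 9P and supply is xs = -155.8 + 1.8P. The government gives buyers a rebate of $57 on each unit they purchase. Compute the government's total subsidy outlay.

Pre-subsidy: 1313 - 9P = -155.8 + 1.8P gives P* = 136, x* = 89.
With the rebate, buyers effectively pay Pb = Ps − 57, where Ps is the price sellers receive.
Demand in terms of Ps becomes xd = 1313 − 9(Ps − 57) = 1826 - 9Ps. Setting this equal to supply: 1826 - 9Ps = -155.8 + 1.8Ps, so Ps = 183.5.
Buyers pay Pb = 183.5 − 57 = 126.5; x' = -155.8 + 1.8·183.5 = 174.5.
Government outlay = subsidy × quantity = 57 × 174.5 = 9946.5.

Government cost = $9946.5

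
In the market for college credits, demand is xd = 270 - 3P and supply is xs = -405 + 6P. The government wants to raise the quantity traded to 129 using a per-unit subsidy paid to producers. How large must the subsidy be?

At x = 129, invert demand for the buyer price: Pb = (270 − 129)/3 = 47; invert supply for the seller price: Ps = (129 − (-405))/6 = 89.
The subsidy must fill the gap: s = Ps − Pb = 89 − 47 = 42.

Required subsidy s = 42 per unit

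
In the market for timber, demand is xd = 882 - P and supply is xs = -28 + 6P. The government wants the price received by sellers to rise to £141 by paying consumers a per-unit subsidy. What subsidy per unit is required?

Required subsidy s = £77 per unit

At a seller price of 141, quantity supplied is -28 + 6·141 = 818.
Buyers absorb 818 only when they pay Pb with 882 − 1·Pb = 818, i.e. Pb = 64.
s = Ps − Pb = 141 − 64 = 77.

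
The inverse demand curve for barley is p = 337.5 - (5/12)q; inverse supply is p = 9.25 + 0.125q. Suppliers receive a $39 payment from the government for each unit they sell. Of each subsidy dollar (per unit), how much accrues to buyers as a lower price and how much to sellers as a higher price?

Pre-subsidy: 337.5 - (5/12)q = 9.25 + 0.125q gives q* = 606 and p* = 85.
With the subsidy, sellers receive ps = pb + 39 for each unit, where pb is the price buyers pay.
On the curves, pb = 337.5 - (5/12)q and ps = 9.25 + 0.125q; the wedge ps − pb = 39 gives 9.25 + 0.125q − (337.5 - (5/12)q) = 39, so q' = 678.
Then pb = 337.5 − (5/12)·678 = 55 and ps = 9.25 + 0.125·678 = 94.
Buyers' price falls by p* − pb = 85 − 55 = 30; sellers' price rises by ps − p* = 94 − 85 = 9.

Buyers gain $30 per unit; sellers gain $9 per unit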